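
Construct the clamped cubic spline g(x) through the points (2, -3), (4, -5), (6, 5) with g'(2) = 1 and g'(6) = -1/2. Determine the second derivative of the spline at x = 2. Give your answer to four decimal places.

-7.8750

Write σ_i for g''(x_i). With h_i = 2, 2 and divided differences Δ_i = -1, 5, the continuity of g' gives the tridiagonal system
  2·σ_0 + 8·σ_1 + 2·σ_2 = 6(Δ_1 - Δ_0) = 36
Clamped end conditions give two more equations: 2h_0·σ_0 + h_0·σ_1 = 6(Δ_0 - g'(2)) = -12 and h_1·σ_1 + 2h_1·σ_2 = 6(g'(6) - Δ_1) = -33.
Solving: σ_0 = -63/8, σ_1 = 39/4, σ_2 = -105/8.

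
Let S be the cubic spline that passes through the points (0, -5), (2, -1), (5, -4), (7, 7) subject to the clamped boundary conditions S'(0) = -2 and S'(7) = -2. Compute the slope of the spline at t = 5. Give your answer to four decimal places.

Write σ_i for S''(x_i). With h_i = 2, 3, 2 and divided differences Δ_i = 2, -1, 11/2, the continuity of S' gives the tridiagonal system
  2·σ_0 + 10·σ_1 + 3·σ_2 = 6(Δ_1 - Δ_0) = -18
  3·σ_1 + 10·σ_2 + 2·σ_3 = 6(Δ_2 - Δ_1) = 39
Clamped end conditions give two more equations: 2h_0·σ_0 + h_0·σ_1 = 6(Δ_0 - S'(0)) = 24 and h_2·σ_2 + 2h_2·σ_3 = 6(S'(7) - Δ_2) = -45.
Solving the tridiagonal system: σ_0 = 293/32, σ_1 = -101/16, σ_2 = 143/16, σ_3 = -503/32.
On [5, 7], S'(t) = b_2 + 2c_2·(t - 5) + 3d_2·(t - 5)² with b_2 = Δ_2 - h_2(2σ_2 + σ_3)/6 = 153/32, c_2 = σ_2/2 = 143/32, d_2 = (σ_3 - σ_2)/(6h_2) = -263/128. So S'(5) = 153/32.

4.7813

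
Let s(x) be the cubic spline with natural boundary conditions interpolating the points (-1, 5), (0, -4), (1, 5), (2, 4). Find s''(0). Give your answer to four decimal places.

Write M_i for s''(x_i). With h_i = 1, 1, 1 and divided differences Δ_i = -9, 9, -1, the continuity of s' gives the tridiagonal system
  1·M_0 + 4·M_1 + 1·M_2 = 6(Δ_1 - Δ_0) = 108
  1·M_1 + 4·M_2 + 1·M_3 = 6(Δ_2 - Δ_1) = -60
Natural end conditions: M_0 = M_3 = 0.
Forward elimination and back-substitution give M_0 = 0, M_1 = 164/5, M_2 = -116/5, M_3 = 0.

32.8000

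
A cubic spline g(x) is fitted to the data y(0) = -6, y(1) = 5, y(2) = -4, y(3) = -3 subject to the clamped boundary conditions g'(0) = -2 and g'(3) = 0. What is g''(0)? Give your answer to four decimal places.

Write M_i for g''(x_i). With h_i = 1, 1, 1 and divided differences Δ_i = 11, -9, 1, the continuity of g' gives the tridiagonal system
  1·M_0 + 4·M_1 + 1·M_2 = 6(Δ_1 - Δ_0) = -120
  1·M_1 + 4·M_2 + 1·M_3 = 6(Δ_2 - Δ_1) = 60
Clamped end conditions give two more equations: 2h_0·M_0 + h_0·M_1 = 6(Δ_0 - g'(0)) = 78 and h_2·M_2 + 2h_2·M_3 = 6(g'(3) - Δ_2) = -6.
Forward elimination and back-substitution give M_0 = 998/15, M_1 = -826/15, M_2 = 506/15, M_3 = -298/15.

66.5333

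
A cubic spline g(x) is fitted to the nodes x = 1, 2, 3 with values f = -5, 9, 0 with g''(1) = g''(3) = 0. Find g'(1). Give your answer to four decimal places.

With m_i denoting the second derivative at x_i, h_i = 1, 1, and Δ_i = (y_(i+1) − y_i)/h_i = 14, -9:
  1·m_0 + 4·m_1 + 1·m_2 = 6(Δ_1 - Δ_0) = -138
Natural end conditions: m_0 = m_2 = 0.
Solving: m_0 = 0, m_1 = -69/2, m_2 = 0.
On [1, 2], g'(x) = b_0 + 2c_0·(x - 1) + 3d_0·(x - 1)² with b_0 = Δ_0 - h_0(2m_0 + m_1)/6 = 79/4, c_0 = m_0/2 = 0, d_0 = (m_1 - m_0)/(6h_0) = -23/4. So g'(1) = 79/4.

19.7500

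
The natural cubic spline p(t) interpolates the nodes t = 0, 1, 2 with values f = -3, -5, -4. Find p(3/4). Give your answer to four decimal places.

-4.7461

With M_i denoting the second derivative at x_i, h_i = 1, 1, and Δ_i = (y_(i+1) − y_i)/h_i = -2, 1:
  1·M_0 + 4·M_1 + 1·M_2 = 6(Δ_1 - Δ_0) = 18
Natural end conditions: M_0 = M_2 = 0.
Solving: M_0 = 0, M_1 = 9/2, M_2 = 0.
On [0, 1], p(t) = -3 - 11/4·t + 0·t² + 3/4·t³.
With t = 3/4: p(3/4) = -1215/256.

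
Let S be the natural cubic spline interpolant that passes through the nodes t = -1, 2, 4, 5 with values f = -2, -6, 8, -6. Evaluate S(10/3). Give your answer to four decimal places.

Let σ_i = S''(x_i). Step sizes h_i = 3, 2, 1; slopes of the chords Δ_i = (y_(i+1) - y_i)/h_i = -4/3, 7, -14.
  3·σ_0 + 10·σ_1 + 2·σ_2 = 6(Δ_1 - Δ_0) = 50
  2·σ_1 + 6·σ_2 + 1·σ_3 = 6(Δ_2 - Δ_1) = -126
Natural end conditions: σ_0 = σ_3 = 0.
Hence σ_0 = 0, σ_1 = 69/7, σ_2 = -170/7, σ_3 = 0.
On [2, 4], S(t) = -6 + 179/21·(t - 2) + 69/14·(t - 2)² - 239/84·(t - 2)³.
With (t - 2) = 4/3: S(10/3) = 598/81.

7.3827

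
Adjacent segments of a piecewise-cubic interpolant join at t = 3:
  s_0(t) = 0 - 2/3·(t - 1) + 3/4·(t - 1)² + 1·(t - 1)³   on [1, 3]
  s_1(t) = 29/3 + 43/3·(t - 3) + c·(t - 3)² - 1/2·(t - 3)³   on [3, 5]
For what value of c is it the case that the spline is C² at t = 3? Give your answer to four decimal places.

6.7500

s_0''(t) = 3/2 + 6·(t - 1), so s_0''(3) = 27/2. On the right, s_1''(3) = 2c, so c = 27/4.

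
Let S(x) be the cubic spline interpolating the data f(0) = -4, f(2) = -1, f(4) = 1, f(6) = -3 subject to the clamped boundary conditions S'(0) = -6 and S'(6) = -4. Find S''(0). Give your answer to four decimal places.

Put m_i = S'' at the i-th knot. Here h = (2, 2, 2) and Δ = (3/2, 1, -2), so the interior equations h_(i-1)·m_(i-1) + 2(h_(i-1)+h_i)·m_i + h_i·m_(i+1) = 6(Δ_i − Δ_(i-1)) read
  2·m_0 + 8·m_1 + 2·m_2 = 6(Δ_1 - Δ_0) = -3
  2·m_1 + 8·m_2 + 2·m_3 = 6(Δ_2 - Δ_1) = -18
Clamped end conditions give two more equations: 2h_0·m_0 + h_0·m_1 = 6(Δ_0 - S'(0)) = 45 and h_2·m_2 + 2h_2·m_3 = 6(S'(6) - Δ_2) = -12.
Forward elimination and back-substitution give m_0 = 389/30, m_1 = -103/30, m_2 = -11/15, m_3 = -79/30.

12.9667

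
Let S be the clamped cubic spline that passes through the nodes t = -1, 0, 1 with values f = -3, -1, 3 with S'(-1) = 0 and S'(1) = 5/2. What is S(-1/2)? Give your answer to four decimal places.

-2.4844

With σ_i denoting the second derivative at x_i, h_i = 1, 1, and Δ_i = (y_(i+1) − y_i)/h_i = 2, 4:
  1·σ_0 + 4·σ_1 + 1·σ_2 = 6(Δ_1 - Δ_0) = 12
Clamped end conditions give two more equations: 2h_0·σ_0 + h_0·σ_1 = 6(Δ_0 - S'(-1)) = 12 and h_1·σ_1 + 2h_1·σ_2 = 6(S'(1) - Δ_1) = -9.
Solving the tridiagonal system: σ_0 = 17/4, σ_1 = 7/2, σ_2 = -25/4.
On [-1, 0], S(t) = -3 + 0·(t + 1) + 17/8·(t + 1)² - 1/8·(t + 1)³.
With (t + 1) = 1/2: S(-1/2) = -159/64.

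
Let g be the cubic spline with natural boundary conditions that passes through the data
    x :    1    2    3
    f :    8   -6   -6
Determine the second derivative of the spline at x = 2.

21

Let m_i = g''(x_i). Step sizes h_i = 1, 1; slopes of the chords Δ_i = (y_(i+1) - y_i)/h_i = -14, 0.
  1·m_0 + 4·m_1 + 1·m_2 = 6(Δ_1 - Δ_0) = 84
Natural end conditions: m_0 = m_2 = 0.
Solving the tridiagonal system: m_0 = 0, m_1 = 21, m_2 = 0.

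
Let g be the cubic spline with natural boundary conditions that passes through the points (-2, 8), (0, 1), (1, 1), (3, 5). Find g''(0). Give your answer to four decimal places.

Put M_i = g'' at the i-th knot. Here h = (2, 1, 2) and Δ = (-7/2, 0, 2), so the interior equations h_(i-1)·M_(i-1) + 2(h_(i-1)+h_i)·M_i + h_i·M_(i+1) = 6(Δ_i − Δ_(i-1)) read
  2·M_0 + 6·M_1 + 1·M_2 = 6(Δ_1 - Δ_0) = 21
  1·M_1 + 6·M_2 + 2·M_3 = 6(Δ_2 - Δ_1) = 12
Natural end conditions: M_0 = M_3 = 0.
Solving the tridiagonal system: M_0 = 0, M_1 = 114/35, M_2 = 51/35, M_3 = 0.

3.2571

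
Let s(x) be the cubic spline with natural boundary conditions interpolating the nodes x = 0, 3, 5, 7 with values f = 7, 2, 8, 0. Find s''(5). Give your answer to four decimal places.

Let M_i = s''(x_i). Step sizes h_i = 3, 2, 2; slopes of the chords Δ_i = (y_(i+1) - y_i)/h_i = -5/3, 3, -4.
  3·M_0 + 10·M_1 + 2·M_2 = 6(Δ_1 - Δ_0) = 28
  2·M_1 + 8·M_2 + 2·M_3 = 6(Δ_2 - Δ_1) = -42
Natural end conditions: M_0 = M_3 = 0.
Solving: M_0 = 0, M_1 = 77/19, M_2 = -119/19, M_3 = 0.

-6.2632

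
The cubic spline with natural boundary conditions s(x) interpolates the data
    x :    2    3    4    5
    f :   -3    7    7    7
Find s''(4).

Let M_i = s''(x_i). Step sizes h_i = 1, 1, 1; slopes of the chords Δ_i = (y_(i+1) - y_i)/h_i = 10, 0, 0.
  1·M_0 + 4·M_1 + 1·M_2 = 6(Δ_1 - Δ_0) = -60
  1·M_1 + 4·M_2 + 1·M_3 = 6(Δ_2 - Δ_1) = 0
Natural end conditions: M_0 = M_3 = 0.
Solving: M_0 = 0, M_1 = -16, M_2 = 4, M_3 = 0.

4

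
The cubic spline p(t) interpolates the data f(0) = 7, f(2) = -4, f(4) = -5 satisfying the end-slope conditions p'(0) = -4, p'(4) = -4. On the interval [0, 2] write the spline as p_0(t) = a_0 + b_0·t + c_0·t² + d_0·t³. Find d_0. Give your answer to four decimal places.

Write σ_i for p''(x_i). With h_i = 2, 2 and divided differences Δ_i = -11/2, -1/2, the continuity of p' gives the tridiagonal system
  2·σ_0 + 8·σ_1 + 2·σ_2 = 6(Δ_1 - Δ_0) = 30
Clamped end conditions give two more equations: 2h_0·σ_0 + h_0·σ_1 = 6(Δ_0 - p'(0)) = -9 and h_1·σ_1 + 2h_1·σ_2 = 6(p'(4) - Δ_1) = -21.
Solving the tridiagonal system: σ_0 = -6, σ_1 = 15/2, σ_2 = -9.
On [0, 2], with p_0(t) = a_0 + b_0·t + c_0·t² + d_0·t³: c_0 = σ_0/2 = -3, d_0 = (σ_1 - σ_0)/(6h_0) = 9/8, b_0 = Δ_0 - h_0(2σ_0 + σ_1)/6 = -4.

1.1250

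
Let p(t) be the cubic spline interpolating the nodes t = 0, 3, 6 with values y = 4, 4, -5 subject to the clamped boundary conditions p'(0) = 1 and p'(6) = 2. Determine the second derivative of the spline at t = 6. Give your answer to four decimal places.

6.6667

Let M_i = p''(x_i). Step sizes h_i = 3, 3; slopes of the chords Δ_i = (y_(i+1) - y_i)/h_i = 0, -3.
  3·M_0 + 12·M_1 + 3·M_2 = 6(Δ_1 - Δ_0) = -18
Clamped end conditions give two more equations: 2h_0·M_0 + h_0·M_1 = 6(Δ_0 - p'(0)) = -6 and h_1·M_1 + 2h_1·M_2 = 6(p'(6) - Δ_1) = 30.
Hence M_0 = 2/3, M_1 = -10/3, M_2 = 20/3.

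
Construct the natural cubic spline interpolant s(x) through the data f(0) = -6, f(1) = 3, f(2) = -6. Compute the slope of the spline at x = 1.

0

Put M_i = s'' at the i-th knot. Here h = (1, 1) and Δ = (9, -9), so the interior equations h_(i-1)·M_(i-1) + 2(h_(i-1)+h_i)·M_i + h_i·M_(i+1) = 6(Δ_i − Δ_(i-1)) read
  1·M_0 + 4·M_1 + 1·M_2 = 6(Δ_1 - Δ_0) = -108
Natural end conditions: M_0 = M_2 = 0.
Hence M_0 = 0, M_1 = -27, M_2 = 0.
On [1, 2], s'(x) = b_1 + 2c_1·(x - 1) + 3d_1·(x - 1)² with b_1 = Δ_1 - h_1(2M_1 + M_2)/6 = 0, c_1 = M_1/2 = -27/2, d_1 = (M_2 - M_1)/(6h_1) = 9/2. So s'(1) = 0.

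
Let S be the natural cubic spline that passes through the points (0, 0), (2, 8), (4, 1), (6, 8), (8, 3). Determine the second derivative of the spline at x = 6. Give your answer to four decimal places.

Write M_i for S''(x_i). With h_i = 2, 2, 2, 2 and divided differences Δ_i = 4, -7/2, 7/2, -5/2, the continuity of S' gives the tridiagonal system
  2·M_0 + 8·M_1 + 2·M_2 = 6(Δ_1 - Δ_0) = -45
  2·M_1 + 8·M_2 + 2·M_3 = 6(Δ_2 - Δ_1) = 42
  2·M_2 + 8·M_3 + 2·M_4 = 6(Δ_3 - Δ_2) = -36
Natural end conditions: M_0 = M_4 = 0.
Solving: M_0 = 0, M_1 = -879/112, M_2 = 249/28, M_3 = -753/112, M_4 = 0.

-6.7232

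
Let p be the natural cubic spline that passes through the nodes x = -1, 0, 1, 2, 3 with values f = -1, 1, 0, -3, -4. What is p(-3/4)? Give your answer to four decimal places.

-0.3535

With M_i denoting the second derivative at x_i, h_i = 1, 1, 1, 1, and Δ_i = (y_(i+1) − y_i)/h_i = 2, -1, -3, -1:
  1·M_0 + 4·M_1 + 1·M_2 = 6(Δ_1 - Δ_0) = -18
  1·M_1 + 4·M_2 + 1·M_3 = 6(Δ_2 - Δ_1) = -12
  1·M_2 + 4·M_3 + 1·M_4 = 6(Δ_3 - Δ_2) = 12
Natural end conditions: M_0 = M_4 = 0.
Forward elimination and back-substitution give M_0 = 0, M_1 = -15/4, M_2 = -3, M_3 = 15/4, M_4 = 0.
On [-1, 0], p(x) = -1 + 21/8·(x + 1) + 0·(x + 1)² - 5/8·(x + 1)³.
With (x + 1) = 1/4: p(-3/4) = -181/512.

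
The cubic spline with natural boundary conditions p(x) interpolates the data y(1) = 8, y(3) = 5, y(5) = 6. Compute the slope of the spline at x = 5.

1

Put M_i = p'' at the i-th knot. Here h = (2, 2) and Δ = (-3/2, 1/2), so the interior equations h_(i-1)·M_(i-1) + 2(h_(i-1)+h_i)·M_i + h_i·M_(i+1) = 6(Δ_i − Δ_(i-1)) read
  2·M_0 + 8·M_1 + 2·M_2 = 6(Δ_1 - Δ_0) = 12
Natural end conditions: M_0 = M_2 = 0.
Solving the tridiagonal system: M_0 = 0, M_1 = 3/2, M_2 = 0.
On [3, 5], p'(x) = b_1 + 2c_1·(x - 3) + 3d_1·(x - 3)² with b_1 = Δ_1 - h_1(2M_1 + M_2)/6 = -1/2, c_1 = M_1/2 = 3/4, d_1 = (M_2 - M_1)/(6h_1) = -1/8. So p'(5) = 1.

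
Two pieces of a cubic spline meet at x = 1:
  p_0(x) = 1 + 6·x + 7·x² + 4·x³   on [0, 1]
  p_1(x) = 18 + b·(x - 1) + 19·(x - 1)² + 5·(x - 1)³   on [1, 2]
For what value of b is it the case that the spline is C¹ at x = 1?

32

p_0'(x) = 6 + 14·x + 12·x², so p_0'(1) = 32. On the right, p_1'(1) = b, so b = 32.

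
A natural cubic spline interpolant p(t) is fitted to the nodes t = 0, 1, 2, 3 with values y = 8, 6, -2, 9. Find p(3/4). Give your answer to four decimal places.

Write σ_i for p''(x_i). With h_i = 1, 1, 1 and divided differences Δ_i = -2, -8, 11, the continuity of p' gives the tridiagonal system
  1·σ_0 + 4·σ_1 + 1·σ_2 = 6(Δ_1 - Δ_0) = -36
  1·σ_1 + 4·σ_2 + 1·σ_3 = 6(Δ_2 - Δ_1) = 114
Natural end conditions: σ_0 = σ_3 = 0.
Solving: σ_0 = 0, σ_1 = -86/5, σ_2 = 164/5, σ_3 = 0.
On [0, 1], p(t) = 8 + 13/15·t + 0·t² - 43/15·t³.
With t = 3/4: p(3/4) = 2381/320.

7.4406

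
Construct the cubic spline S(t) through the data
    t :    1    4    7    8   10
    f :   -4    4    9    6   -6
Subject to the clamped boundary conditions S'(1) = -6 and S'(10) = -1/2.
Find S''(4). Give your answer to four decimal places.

With M_i denoting the second derivative at x_i, h_i = 3, 3, 1, 2, and Δ_i = (y_(i+1) − y_i)/h_i = 8/3, 5/3, -3, -6:
  3·M_0 + 12·M_1 + 3·M_2 = 6(Δ_1 - Δ_0) = -6
  3·M_1 + 8·M_2 + 1·M_3 = 6(Δ_2 - Δ_1) = -28
  1·M_2 + 6·M_3 + 2·M_4 = 6(Δ_3 - Δ_2) = -18
Clamped end conditions give two more equations: 2h_0·M_0 + h_0·M_1 = 6(Δ_0 - S'(1)) = 52 and h_3·M_3 + 2h_3·M_4 = 6(S'(10) - Δ_3) = 33.
Forward elimination and back-substitution give M_0 = 179/18, M_1 = -23/9, M_2 = -31/18, M_3 = -59/9, M_4 = 415/36.

-2.5556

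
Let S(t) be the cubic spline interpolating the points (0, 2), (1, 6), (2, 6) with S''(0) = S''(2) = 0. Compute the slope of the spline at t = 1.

2

Put m_i = S'' at the i-th knot. Here h = (1, 1) and Δ = (4, 0), so the interior equations h_(i-1)·m_(i-1) + 2(h_(i-1)+h_i)·m_i + h_i·m_(i+1) = 6(Δ_i − Δ_(i-1)) read
  1·m_0 + 4·m_1 + 1·m_2 = 6(Δ_1 - Δ_0) = -24
Natural end conditions: m_0 = m_2 = 0.
Solving the tridiagonal system: m_0 = 0, m_1 = -6, m_2 = 0.
On [1, 2], S'(t) = b_1 + 2c_1·(t - 1) + 3d_1·(t - 1)² with b_1 = Δ_1 - h_1(2m_1 + m_2)/6 = 2, c_1 = m_1/2 = -3, d_1 = (m_2 - m_1)/(6h_1) = 1. So S'(1) = 2.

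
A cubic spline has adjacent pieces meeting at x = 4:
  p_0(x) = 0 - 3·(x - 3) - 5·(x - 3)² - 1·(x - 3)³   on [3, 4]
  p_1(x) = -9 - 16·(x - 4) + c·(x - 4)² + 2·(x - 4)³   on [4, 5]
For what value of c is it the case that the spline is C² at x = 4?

-8

p_0''(x) = -10 - 6·(x - 3), so p_0''(4) = -16. On the right, p_1''(4) = 2c, so c = -8.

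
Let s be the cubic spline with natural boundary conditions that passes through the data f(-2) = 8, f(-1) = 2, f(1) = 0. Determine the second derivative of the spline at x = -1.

5

Put M_i = s'' at the i-th knot. Here h = (1, 2) and Δ = (-6, -1), so the interior equations h_(i-1)·M_(i-1) + 2(h_(i-1)+h_i)·M_i + h_i·M_(i+1) = 6(Δ_i − Δ_(i-1)) read
  1·M_0 + 6·M_1 + 2·M_2 = 6(Δ_1 - Δ_0) = 30
Natural end conditions: M_0 = M_2 = 0.
Hence M_0 = 0, M_1 = 5, M_2 = 0.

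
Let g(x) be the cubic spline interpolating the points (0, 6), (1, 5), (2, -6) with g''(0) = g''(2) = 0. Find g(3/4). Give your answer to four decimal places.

With m_i denoting the second derivative at x_i, h_i = 1, 1, and Δ_i = (y_(i+1) − y_i)/h_i = -1, -11:
  1·m_0 + 4·m_1 + 1·m_2 = 6(Δ_1 - Δ_0) = -60
Natural end conditions: m_0 = m_2 = 0.
Hence m_0 = 0, m_1 = -15, m_2 = 0.
On [0, 1], g(x) = 6 + 3/2·x + 0·x² - 5/2·x³.
With x = 3/4: g(3/4) = 777/128.

6.0703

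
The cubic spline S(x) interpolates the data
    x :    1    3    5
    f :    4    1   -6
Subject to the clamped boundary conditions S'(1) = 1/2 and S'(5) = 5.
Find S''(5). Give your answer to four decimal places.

15.3750

With M_i denoting the second derivative at x_i, h_i = 2, 2, and Δ_i = (y_(i+1) − y_i)/h_i = -3/2, -7/2:
  2·M_0 + 8·M_1 + 2·M_2 = 6(Δ_1 - Δ_0) = -12
Clamped end conditions give two more equations: 2h_0·M_0 + h_0·M_1 = 6(Δ_0 - S'(1)) = -12 and h_1·M_1 + 2h_1·M_2 = 6(S'(5) - Δ_1) = 51.
Solving: M_0 = -3/8, M_1 = -21/4, M_2 = 123/8.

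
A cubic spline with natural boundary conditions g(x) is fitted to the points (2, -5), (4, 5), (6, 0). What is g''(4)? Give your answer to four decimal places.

Put σ_i = g'' at the i-th knot. Here h = (2, 2) and Δ = (5, -5/2), so the interior equations h_(i-1)·σ_(i-1) + 2(h_(i-1)+h_i)·σ_i + h_i·σ_(i+1) = 6(Δ_i − Δ_(i-1)) read
  2·σ_0 + 8·σ_1 + 2·σ_2 = 6(Δ_1 - Δ_0) = -45
Natural end conditions: σ_0 = σ_2 = 0.
Forward elimination and back-substitution give σ_0 = 0, σ_1 = -45/8, σ_2 = 0.

-5.6250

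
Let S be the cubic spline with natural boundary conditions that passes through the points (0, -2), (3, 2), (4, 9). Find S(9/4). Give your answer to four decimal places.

Let M_i = S''(x_i). Step sizes h_i = 3, 1; slopes of the chords Δ_i = (y_(i+1) - y_i)/h_i = 4/3, 7.
  3·M_0 + 8·M_1 + 1·M_2 = 6(Δ_1 - Δ_0) = 34
Natural end conditions: M_0 = M_2 = 0.
Hence M_0 = 0, M_1 = 17/4, M_2 = 0.
On [0, 3], S(x) = -2 - 19/24·x + 0·x² + 17/72·x³.
With x = 9/4: S(9/4) = -559/512.

-1.0918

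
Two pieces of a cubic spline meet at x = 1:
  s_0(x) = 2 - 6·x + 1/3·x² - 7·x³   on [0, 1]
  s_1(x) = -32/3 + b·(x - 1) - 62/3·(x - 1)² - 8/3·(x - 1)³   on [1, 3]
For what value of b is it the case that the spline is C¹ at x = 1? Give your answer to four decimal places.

s_0'(x) = -6 + 2/3·x - 21·x², so s_0'(1) = -79/3. On the right, s_1'(1) = b, so b = -79/3.

-26.3333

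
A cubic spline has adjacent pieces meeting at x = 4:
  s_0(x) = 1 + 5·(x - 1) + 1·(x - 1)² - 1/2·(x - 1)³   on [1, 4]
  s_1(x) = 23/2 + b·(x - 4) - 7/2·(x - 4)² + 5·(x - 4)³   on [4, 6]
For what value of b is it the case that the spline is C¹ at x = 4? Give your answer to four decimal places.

s_0'(x) = 5 + 2·(x - 1) - 3/2·(x - 1)², so s_0'(4) = -5/2. On the right, s_1'(4) = b, so b = -5/2.

-2.5000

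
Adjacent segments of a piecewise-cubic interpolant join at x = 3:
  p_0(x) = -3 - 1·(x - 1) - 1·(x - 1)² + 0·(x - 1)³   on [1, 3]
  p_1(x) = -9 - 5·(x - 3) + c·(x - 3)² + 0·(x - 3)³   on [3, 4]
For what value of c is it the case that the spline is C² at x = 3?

-1

p_0''(x) = -2 + 0·(x - 1), so p_0''(3) = -2. On the right, p_1''(3) = 2c, so c = -1.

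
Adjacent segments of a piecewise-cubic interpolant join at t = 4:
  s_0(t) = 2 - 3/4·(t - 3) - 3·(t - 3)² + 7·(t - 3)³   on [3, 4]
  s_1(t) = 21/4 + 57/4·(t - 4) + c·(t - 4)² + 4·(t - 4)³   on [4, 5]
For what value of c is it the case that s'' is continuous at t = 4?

18

s_0''(t) = -6 + 42·(t - 3), so s_0''(4) = 36. On the right, s_1''(4) = 2c, so c = 18.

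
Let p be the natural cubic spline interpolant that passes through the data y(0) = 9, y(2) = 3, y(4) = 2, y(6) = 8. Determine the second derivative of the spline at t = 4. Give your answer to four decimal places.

Let σ_i = p''(x_i). Step sizes h_i = 2, 2, 2; slopes of the chords Δ_i = (y_(i+1) - y_i)/h_i = -3, -1/2, 3.
  2·σ_0 + 8·σ_1 + 2·σ_2 = 6(Δ_1 - Δ_0) = 15
  2·σ_1 + 8·σ_2 + 2·σ_3 = 6(Δ_2 - Δ_1) = 21
Natural end conditions: σ_0 = σ_3 = 0.
Solving the tridiagonal system: σ_0 = 0, σ_1 = 13/10, σ_2 = 23/10, σ_3 = 0.

2.3000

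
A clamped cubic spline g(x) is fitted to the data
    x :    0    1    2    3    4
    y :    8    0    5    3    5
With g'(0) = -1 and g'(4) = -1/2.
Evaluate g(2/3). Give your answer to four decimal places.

2.4114

With σ_i denoting the second derivative at x_i, h_i = 1, 1, 1, 1, and Δ_i = (y_(i+1) − y_i)/h_i = -8, 5, -2, 2:
  1·σ_0 + 4·σ_1 + 1·σ_2 = 6(Δ_1 - Δ_0) = 78
  1·σ_1 + 4·σ_2 + 1·σ_3 = 6(Δ_2 - Δ_1) = -42
  1·σ_2 + 4·σ_3 + 1·σ_4 = 6(Δ_3 - Δ_2) = 24
Clamped end conditions give two more equations: 2h_0·σ_0 + h_0·σ_1 = 6(Δ_0 - g'(0)) = -42 and h_3·σ_3 + 2h_3·σ_4 = 6(g'(4) - Δ_3) = -15.
Solving the tridiagonal system: σ_0 = -2153/56, σ_1 = 977/28, σ_2 = -185/8, σ_3 = 437/28, σ_4 = -857/56.
On [0, 1], g(x) = 8 - 1·x - 2153/112·x² + 1369/112·x³.
With x = 2/3: g(2/3) = 1823/756.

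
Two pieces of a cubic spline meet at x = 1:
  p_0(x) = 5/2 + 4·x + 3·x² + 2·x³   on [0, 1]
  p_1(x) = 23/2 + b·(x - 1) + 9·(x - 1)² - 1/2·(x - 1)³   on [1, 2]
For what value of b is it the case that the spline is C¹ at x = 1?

p_0'(x) = 4 + 6·x + 6·x², so p_0'(1) = 16. On the right, p_1'(1) = b, so b = 16.

16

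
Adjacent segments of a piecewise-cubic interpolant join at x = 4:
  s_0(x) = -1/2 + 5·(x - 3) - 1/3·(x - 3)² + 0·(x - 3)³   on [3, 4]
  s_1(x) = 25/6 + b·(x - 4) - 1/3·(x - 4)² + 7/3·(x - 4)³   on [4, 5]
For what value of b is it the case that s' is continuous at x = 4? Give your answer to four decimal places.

4.3333

s_0'(x) = 5 - 2/3·(x - 3) + 0·(x - 3)², so s_0'(4) = 13/3. On the right, s_1'(4) = b, so b = 13/3.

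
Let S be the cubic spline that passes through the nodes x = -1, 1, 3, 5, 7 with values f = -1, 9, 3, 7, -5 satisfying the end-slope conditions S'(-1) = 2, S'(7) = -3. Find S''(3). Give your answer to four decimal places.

Put σ_i = S'' at the i-th knot. Here h = (2, 2, 2, 2) and Δ = (5, -3, 2, -6), so the interior equations h_(i-1)·σ_(i-1) + 2(h_(i-1)+h_i)·σ_i + h_i·σ_(i+1) = 6(Δ_i − Δ_(i-1)) read
  2·σ_0 + 8·σ_1 + 2·σ_2 = 6(Δ_1 - Δ_0) = -48
  2·σ_1 + 8·σ_2 + 2·σ_3 = 6(Δ_2 - Δ_1) = 30
  2·σ_2 + 8·σ_3 + 2·σ_4 = 6(Δ_3 - Δ_2) = -48
Clamped end conditions give two more equations: 2h_0·σ_0 + h_0·σ_1 = 6(Δ_0 - S'(-1)) = 18 and h_3·σ_3 + 2h_3·σ_4 = 6(S'(7) - Δ_3) = 18.
Solving the tridiagonal system: σ_0 = 79/8, σ_1 = -43/4, σ_2 = 73/8, σ_3 = -43/4, σ_4 = 79/8.

9.1250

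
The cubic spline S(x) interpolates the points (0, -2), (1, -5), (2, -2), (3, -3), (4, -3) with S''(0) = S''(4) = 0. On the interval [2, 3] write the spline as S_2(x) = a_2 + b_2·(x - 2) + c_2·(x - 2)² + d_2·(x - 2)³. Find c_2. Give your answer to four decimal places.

-4.9286

Let m_i = S''(x_i). Step sizes h_i = 1, 1, 1, 1; slopes of the chords Δ_i = (y_(i+1) - y_i)/h_i = -3, 3, -1, 0.
  1·m_0 + 4·m_1 + 1·m_2 = 6(Δ_1 - Δ_0) = 36
  1·m_1 + 4·m_2 + 1·m_3 = 6(Δ_2 - Δ_1) = -24
  1·m_2 + 4·m_3 + 1·m_4 = 6(Δ_3 - Δ_2) = 6
Natural end conditions: m_0 = m_4 = 0.
Hence m_0 = 0, m_1 = 321/28, m_2 = -69/7, m_3 = 111/28, m_4 = 0.
On [2, 3], with S_2(x) = a_2 + b_2·(x - 2) + c_2·(x - 2)² + d_2·(x - 2)³: c_2 = m_2/2 = -69/14, d_2 = (m_3 - m_2)/(6h_2) = 129/56, b_2 = Δ_2 - h_2(2m_2 + m_3)/6 = 13/8.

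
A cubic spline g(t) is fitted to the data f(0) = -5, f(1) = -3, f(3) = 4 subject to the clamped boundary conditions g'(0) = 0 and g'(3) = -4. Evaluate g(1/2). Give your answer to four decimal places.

Let M_i = g''(x_i). Step sizes h_i = 1, 2; slopes of the chords Δ_i = (y_(i+1) - y_i)/h_i = 2, 7/2.
  1·M_0 + 6·M_1 + 2·M_2 = 6(Δ_1 - Δ_0) = 9
Clamped end conditions give two more equations: 2h_0·M_0 + h_0·M_1 = 6(Δ_0 - g'(0)) = 12 and h_1·M_1 + 2h_1·M_2 = 6(g'(3) - Δ_1) = -45.
Hence M_0 = 19/6, M_1 = 17/3, M_2 = -169/12.
On [0, 1], g(t) = -5 + 0·t + 19/12·t² + 5/12·t³.
With t = 1/2: g(1/2) = -437/96.

-4.5521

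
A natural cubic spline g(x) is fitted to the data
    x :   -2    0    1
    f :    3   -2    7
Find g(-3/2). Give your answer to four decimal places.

-0.0469

With m_i denoting the second derivative at x_i, h_i = 2, 1, and Δ_i = (y_(i+1) − y_i)/h_i = -5/2, 9:
  2·m_0 + 6·m_1 + 1·m_2 = 6(Δ_1 - Δ_0) = 69
Natural end conditions: m_0 = m_2 = 0.
Solving the tridiagonal system: m_0 = 0, m_1 = 23/2, m_2 = 0.
On [-2, 0], g(x) = 3 - 19/3·(x + 2) + 0·(x + 2)² + 23/24·(x + 2)³.
With (x + 2) = 1/2: g(-3/2) = -3/64.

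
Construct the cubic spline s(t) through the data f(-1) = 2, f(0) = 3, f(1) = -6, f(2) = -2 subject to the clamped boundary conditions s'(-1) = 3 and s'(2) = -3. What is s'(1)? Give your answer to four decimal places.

-1.4000

With M_i denoting the second derivative at x_i, h_i = 1, 1, 1, and Δ_i = (y_(i+1) − y_i)/h_i = 1, -9, 4:
  1·M_0 + 4·M_1 + 1·M_2 = 6(Δ_1 - Δ_0) = -60
  1·M_1 + 4·M_2 + 1·M_3 = 6(Δ_2 - Δ_1) = 78
Clamped end conditions give two more equations: 2h_0·M_0 + h_0·M_1 = 6(Δ_0 - s'(-1)) = -12 and h_2·M_2 + 2h_2·M_3 = 6(s'(2) - Δ_2) = -42.
Solving: M_0 = 34/5, M_1 = -128/5, M_2 = 178/5, M_3 = -194/5.
On [1, 2], s'(t) = b_2 + 2c_2·(t - 1) + 3d_2·(t - 1)² with b_2 = Δ_2 - h_2(2M_2 + M_3)/6 = -7/5, c_2 = M_2/2 = 89/5, d_2 = (M_3 - M_2)/(6h_2) = -62/5. So s'(1) = -7/5.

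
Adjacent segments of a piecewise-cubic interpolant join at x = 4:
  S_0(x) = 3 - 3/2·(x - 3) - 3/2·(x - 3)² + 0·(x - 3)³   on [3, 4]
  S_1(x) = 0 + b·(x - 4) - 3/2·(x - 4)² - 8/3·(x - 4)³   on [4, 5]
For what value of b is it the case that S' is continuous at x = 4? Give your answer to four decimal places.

-4.5000

S_0'(x) = -3/2 - 3·(x - 3) + 0·(x - 3)², so S_0'(4) = -9/2. On the right, S_1'(4) = b, so b = -9/2.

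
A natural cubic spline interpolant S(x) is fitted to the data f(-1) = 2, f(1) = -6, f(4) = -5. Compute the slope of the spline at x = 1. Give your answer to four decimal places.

-2.2667

Put m_i = S'' at the i-th knot. Here h = (2, 3) and Δ = (-4, 1/3), so the interior equations h_(i-1)·m_(i-1) + 2(h_(i-1)+h_i)·m_i + h_i·m_(i+1) = 6(Δ_i − Δ_(i-1)) read
  2·m_0 + 10·m_1 + 3·m_2 = 6(Δ_1 - Δ_0) = 26
Natural end conditions: m_0 = m_2 = 0.
Hence m_0 = 0, m_1 = 13/5, m_2 = 0.
On [1, 4], S'(x) = b_1 + 2c_1·(x - 1) + 3d_1·(x - 1)² with b_1 = Δ_1 - h_1(2m_1 + m_2)/6 = -34/15, c_1 = m_1/2 = 13/10, d_1 = (m_2 - m_1)/(6h_1) = -13/90. So S'(1) = -34/15.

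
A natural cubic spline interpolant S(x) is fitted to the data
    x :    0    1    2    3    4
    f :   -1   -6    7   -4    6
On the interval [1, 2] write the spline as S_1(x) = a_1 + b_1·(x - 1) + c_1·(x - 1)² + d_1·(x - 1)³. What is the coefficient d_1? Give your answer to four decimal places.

With m_i denoting the second derivative at x_i, h_i = 1, 1, 1, 1, and Δ_i = (y_(i+1) − y_i)/h_i = -5, 13, -11, 10:
  1·m_0 + 4·m_1 + 1·m_2 = 6(Δ_1 - Δ_0) = 108
  1·m_1 + 4·m_2 + 1·m_3 = 6(Δ_2 - Δ_1) = -144
  1·m_2 + 4·m_3 + 1·m_4 = 6(Δ_3 - Δ_2) = 126
Natural end conditions: m_0 = m_4 = 0.
Solving: m_0 = 0, m_1 = 1161/28, m_2 = -405/7, m_3 = 1287/28, m_4 = 0.
On [1, 2], with S_1(x) = a_1 + b_1·(x - 1) + c_1·(x - 1)² + d_1·(x - 1)³: c_1 = m_1/2 = 1161/56, d_1 = (m_2 - m_1)/(6h_1) = -927/56, b_1 = Δ_1 - h_1(2m_1 + m_2)/6 = 247/28.

-16.5536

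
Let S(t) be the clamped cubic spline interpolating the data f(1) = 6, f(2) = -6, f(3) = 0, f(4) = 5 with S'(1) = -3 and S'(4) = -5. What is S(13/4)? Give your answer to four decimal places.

2.5813

Let σ_i = S''(x_i). Step sizes h_i = 1, 1, 1; slopes of the chords Δ_i = (y_(i+1) - y_i)/h_i = -12, 6, 5.
  1·σ_0 + 4·σ_1 + 1·σ_2 = 6(Δ_1 - Δ_0) = 108
  1·σ_1 + 4·σ_2 + 1·σ_3 = 6(Δ_2 - Δ_1) = -6
Clamped end conditions give two more equations: 2h_0·σ_0 + h_0·σ_1 = 6(Δ_0 - S'(1)) = -54 and h_2·σ_2 + 2h_2·σ_3 = 6(S'(4) - Δ_2) = -60.
Solving: σ_0 = -704/15, σ_1 = 598/15, σ_2 = -68/15, σ_3 = -416/15.
On [3, 4], S(t) = 0 + 167/15·(t - 3) - 34/15·(t - 3)² - 58/15·(t - 3)³.
With (t - 3) = 1/4: S(13/4) = 413/160.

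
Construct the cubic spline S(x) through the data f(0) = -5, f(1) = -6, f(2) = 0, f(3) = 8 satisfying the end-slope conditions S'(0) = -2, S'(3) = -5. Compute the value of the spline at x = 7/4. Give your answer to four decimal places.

Write m_i for S''(x_i). With h_i = 1, 1, 1 and divided differences Δ_i = -1, 6, 8, the continuity of S' gives the tridiagonal system
  1·m_0 + 4·m_1 + 1·m_2 = 6(Δ_1 - Δ_0) = 42
  1·m_1 + 4·m_2 + 1·m_3 = 6(Δ_2 - Δ_1) = 12
Clamped end conditions give two more equations: 2h_0·m_0 + h_0·m_1 = 6(Δ_0 - S'(0)) = 6 and h_2·m_2 + 2h_2·m_3 = 6(S'(3) - Δ_2) = -78.
Hence m_0 = -4/5, m_1 = 38/5, m_2 = 62/5, m_3 = -226/5.
On [1, 2], S(x) = -6 + 7/5·(x - 1) + 19/5·(x - 1)² + 4/5·(x - 1)³.
With (x - 1) = 3/4: S(7/4) = -99/40.

-2.4750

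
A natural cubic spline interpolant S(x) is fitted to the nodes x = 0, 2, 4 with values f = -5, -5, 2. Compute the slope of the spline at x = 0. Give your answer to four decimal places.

With M_i denoting the second derivative at x_i, h_i = 2, 2, and Δ_i = (y_(i+1) − y_i)/h_i = 0, 7/2:
  2·M_0 + 8·M_1 + 2·M_2 = 6(Δ_1 - Δ_0) = 21
Natural end conditions: M_0 = M_2 = 0.
Forward elimination and back-substitution give M_0 = 0, M_1 = 21/8, M_2 = 0.
On [0, 2], S'(x) = b_0 + 2c_0·x + 3d_0·x² with b_0 = Δ_0 - h_0(2M_0 + M_1)/6 = -7/8, c_0 = M_0/2 = 0, d_0 = (M_1 - M_0)/(6h_0) = 7/32. So S'(0) = -7/8.

-0.8750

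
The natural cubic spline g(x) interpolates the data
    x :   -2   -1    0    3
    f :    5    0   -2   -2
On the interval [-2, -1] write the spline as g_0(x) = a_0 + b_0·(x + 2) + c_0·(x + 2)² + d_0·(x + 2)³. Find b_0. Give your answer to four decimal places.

Write m_i for g''(x_i). With h_i = 1, 1, 3 and divided differences Δ_i = -5, -2, 0, the continuity of g' gives the tridiagonal system
  1·m_0 + 4·m_1 + 1·m_2 = 6(Δ_1 - Δ_0) = 18
  1·m_1 + 8·m_2 + 3·m_3 = 6(Δ_2 - Δ_1) = 12
Natural end conditions: m_0 = m_3 = 0.
Solving the tridiagonal system: m_0 = 0, m_1 = 132/31, m_2 = 30/31, m_3 = 0.
On [-2, -1], with g_0(x) = a_0 + b_0·(x + 2) + c_0·(x + 2)² + d_0·(x + 2)³: c_0 = m_0/2 = 0, d_0 = (m_1 - m_0)/(6h_0) = 22/31, b_0 = Δ_0 - h_0(2m_0 + m_1)/6 = -177/31.

-5.7097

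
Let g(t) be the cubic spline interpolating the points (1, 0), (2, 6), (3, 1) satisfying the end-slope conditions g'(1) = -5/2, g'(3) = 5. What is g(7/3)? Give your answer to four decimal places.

With σ_i denoting the second derivative at x_i, h_i = 1, 1, and Δ_i = (y_(i+1) − y_i)/h_i = 6, -5:
  1·σ_0 + 4·σ_1 + 1·σ_2 = 6(Δ_1 - Δ_0) = -66
Clamped end conditions give two more equations: 2h_0·σ_0 + h_0·σ_1 = 6(Δ_0 - g'(1)) = 51 and h_1·σ_1 + 2h_1·σ_2 = 6(g'(3) - Δ_1) = 60.
Hence σ_0 = 183/4, σ_1 = -81/2, σ_2 = 201/4.
On [2, 3], g(t) = 6 + 1/8·(t - 2) - 81/4·(t - 2)² + 121/8·(t - 2)³.
With (t - 2) = 1/3: g(7/3) = 235/54.

4.3519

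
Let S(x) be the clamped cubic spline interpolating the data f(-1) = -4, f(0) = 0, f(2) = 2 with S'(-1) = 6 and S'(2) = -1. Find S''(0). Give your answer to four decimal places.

Put M_i = S'' at the i-th knot. Here h = (1, 2) and Δ = (4, 1), so the interior equations h_(i-1)·M_(i-1) + 2(h_(i-1)+h_i)·M_i + h_i·M_(i+1) = 6(Δ_i − Δ_(i-1)) read
  1·M_0 + 6·M_1 + 2·M_2 = 6(Δ_1 - Δ_0) = -18
Clamped end conditions give two more equations: 2h_0·M_0 + h_0·M_1 = 6(Δ_0 - S'(-1)) = -12 and h_1·M_1 + 2h_1·M_2 = 6(S'(2) - Δ_1) = -12.
Hence M_0 = -16/3, M_1 = -4/3, M_2 = -7/3.

-1.3333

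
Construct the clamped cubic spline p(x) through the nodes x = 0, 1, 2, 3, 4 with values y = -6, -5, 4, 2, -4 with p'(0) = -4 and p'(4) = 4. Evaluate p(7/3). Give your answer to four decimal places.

Put M_i = p'' at the i-th knot. Here h = (1, 1, 1, 1) and Δ = (1, 9, -2, -6), so the interior equations h_(i-1)·M_(i-1) + 2(h_(i-1)+h_i)·M_i + h_i·M_(i+1) = 6(Δ_i − Δ_(i-1)) read
  1·M_0 + 4·M_1 + 1·M_2 = 6(Δ_1 - Δ_0) = 48
  1·M_1 + 4·M_2 + 1·M_3 = 6(Δ_2 - Δ_1) = -66
  1·M_2 + 4·M_3 + 1·M_4 = 6(Δ_3 - Δ_2) = -24
Clamped end conditions give two more equations: 2h_0·M_0 + h_0·M_1 = 6(Δ_0 - p'(0)) = 30 and h_3·M_3 + 2h_3·M_4 = 6(p'(4) - Δ_3) = 60.
Hence M_0 = 109/14, M_1 = 101/7, M_2 = -35/2, M_3 = -73/7, M_4 = 493/14.
On [2, 3], p(x) = 4 + 39/7·(x - 2) - 35/4·(x - 2)² + 33/28·(x - 2)³.
With (x - 2) = 1/3: p(7/3) = 69/14.

4.9286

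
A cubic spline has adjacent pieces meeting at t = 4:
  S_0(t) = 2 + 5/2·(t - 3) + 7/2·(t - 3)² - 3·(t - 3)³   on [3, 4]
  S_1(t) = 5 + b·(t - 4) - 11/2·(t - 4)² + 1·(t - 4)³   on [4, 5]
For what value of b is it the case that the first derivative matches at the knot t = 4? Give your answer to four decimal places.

0.5000

S_0'(t) = 5/2 + 7·(t - 3) - 9·(t - 3)², so S_0'(4) = 1/2. On the right, S_1'(4) = b, so b = 1/2.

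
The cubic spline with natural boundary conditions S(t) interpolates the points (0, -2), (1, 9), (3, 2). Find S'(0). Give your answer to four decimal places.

13.4167

Write σ_i for S''(x_i). With h_i = 1, 2 and divided differences Δ_i = 11, -7/2, the continuity of S' gives the tridiagonal system
  1·σ_0 + 6·σ_1 + 2·σ_2 = 6(Δ_1 - Δ_0) = -87
Natural end conditions: σ_0 = σ_2 = 0.
Solving the tridiagonal system: σ_0 = 0, σ_1 = -29/2, σ_2 = 0.
On [0, 1], S'(t) = b_0 + 2c_0·t + 3d_0·t² with b_0 = Δ_0 - h_0(2σ_0 + σ_1)/6 = 161/12, c_0 = σ_0/2 = 0, d_0 = (σ_1 - σ_0)/(6h_0) = -29/12. So S'(0) = 161/12.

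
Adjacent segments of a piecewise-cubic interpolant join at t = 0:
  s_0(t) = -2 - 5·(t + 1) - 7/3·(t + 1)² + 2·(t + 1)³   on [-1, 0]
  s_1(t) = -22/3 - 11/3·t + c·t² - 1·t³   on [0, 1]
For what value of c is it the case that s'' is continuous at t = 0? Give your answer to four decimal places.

s_0''(t) = -14/3 + 12·(t + 1), so s_0''(0) = 22/3. On the right, s_1''(0) = 2c, so c = 11/3.

3.6667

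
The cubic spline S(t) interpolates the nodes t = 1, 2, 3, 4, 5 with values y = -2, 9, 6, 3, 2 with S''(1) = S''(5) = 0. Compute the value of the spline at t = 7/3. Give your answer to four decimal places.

Let M_i = S''(x_i). Step sizes h_i = 1, 1, 1, 1; slopes of the chords Δ_i = (y_(i+1) - y_i)/h_i = 11, -3, -3, -1.
  1·M_0 + 4·M_1 + 1·M_2 = 6(Δ_1 - Δ_0) = -84
  1·M_1 + 4·M_2 + 1·M_3 = 6(Δ_2 - Δ_1) = 0
  1·M_2 + 4·M_3 + 1·M_4 = 6(Δ_3 - Δ_2) = 12
Natural end conditions: M_0 = M_4 = 0.
Forward elimination and back-substitution give M_0 = 0, M_1 = -156/7, M_2 = 36/7, M_3 = 12/7, M_4 = 0.
On [2, 3], S(t) = 9 + 25/7·(t - 2) - 78/7·(t - 2)² + 32/7·(t - 2)³.
With (t - 2) = 1/3: S(7/3) = 1724/189.

9.1217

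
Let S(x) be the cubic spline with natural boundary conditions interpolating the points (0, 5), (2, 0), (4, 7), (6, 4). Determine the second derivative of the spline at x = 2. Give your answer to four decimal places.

Put M_i = S'' at the i-th knot. Here h = (2, 2, 2) and Δ = (-5/2, 7/2, -3/2), so the interior equations h_(i-1)·M_(i-1) + 2(h_(i-1)+h_i)·M_i + h_i·M_(i+1) = 6(Δ_i − Δ_(i-1)) read
  2·M_0 + 8·M_1 + 2·M_2 = 6(Δ_1 - Δ_0) = 36
  2·M_1 + 8·M_2 + 2·M_3 = 6(Δ_2 - Δ_1) = -30
Natural end conditions: M_0 = M_3 = 0.
Solving the tridiagonal system: M_0 = 0, M_1 = 29/5, M_2 = -26/5, M_3 = 0.

5.8000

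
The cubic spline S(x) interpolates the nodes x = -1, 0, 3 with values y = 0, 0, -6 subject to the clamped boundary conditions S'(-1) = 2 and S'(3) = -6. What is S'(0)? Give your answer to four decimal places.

-0.7500

Let M_i = S''(x_i). Step sizes h_i = 1, 3; slopes of the chords Δ_i = (y_(i+1) - y_i)/h_i = 0, -2.
  1·M_0 + 8·M_1 + 3·M_2 = 6(Δ_1 - Δ_0) = -12
Clamped end conditions give two more equations: 2h_0·M_0 + h_0·M_1 = 6(Δ_0 - S'(-1)) = -12 and h_1·M_1 + 2h_1·M_2 = 6(S'(3) - Δ_1) = -24.
Solving: M_0 = -13/2, M_1 = 1, M_2 = -9/2.
On [0, 3], S'(x) = b_1 + 2c_1·x + 3d_1·x² with b_1 = Δ_1 - h_1(2M_1 + M_2)/6 = -3/4, c_1 = M_1/2 = 1/2, d_1 = (M_2 - M_1)/(6h_1) = -11/36. So S'(0) = -3/4.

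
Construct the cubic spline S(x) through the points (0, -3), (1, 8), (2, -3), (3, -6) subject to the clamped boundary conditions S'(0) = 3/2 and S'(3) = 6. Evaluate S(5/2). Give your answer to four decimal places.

Write M_i for S''(x_i). With h_i = 1, 1, 1 and divided differences Δ_i = 11, -11, -3, the continuity of S' gives the tridiagonal system
  1·M_0 + 4·M_1 + 1·M_2 = 6(Δ_1 - Δ_0) = -132
  1·M_1 + 4·M_2 + 1·M_3 = 6(Δ_2 - Δ_1) = 48
Clamped end conditions give two more equations: 2h_0·M_0 + h_0·M_1 = 6(Δ_0 - S'(0)) = 57 and h_2·M_2 + 2h_2·M_3 = 6(S'(3) - Δ_2) = 54.
Solving: M_0 = 272/5, M_1 = -259/5, M_2 = 104/5, M_3 = 83/5.
On [2, 3], S(x) = -3 - 127/10·(x - 2) + 52/5·(x - 2)² - 7/10·(x - 2)³.
With (x - 2) = 1/2: S(5/2) = -547/80.

-6.8375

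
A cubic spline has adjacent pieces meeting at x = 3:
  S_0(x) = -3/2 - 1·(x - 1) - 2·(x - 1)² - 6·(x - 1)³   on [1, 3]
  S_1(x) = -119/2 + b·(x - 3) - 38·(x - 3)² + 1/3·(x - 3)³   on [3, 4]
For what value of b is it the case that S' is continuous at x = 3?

S_0'(x) = -1 - 4·(x - 1) - 18·(x - 1)², so S_0'(3) = -81. On the right, S_1'(3) = b, so b = -81.

-81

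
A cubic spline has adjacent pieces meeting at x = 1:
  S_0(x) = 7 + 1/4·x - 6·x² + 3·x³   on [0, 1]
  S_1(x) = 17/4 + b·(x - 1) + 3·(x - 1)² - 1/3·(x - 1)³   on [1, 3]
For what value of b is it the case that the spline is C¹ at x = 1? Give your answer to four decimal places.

S_0'(x) = 1/4 - 12·x + 9·x², so S_0'(1) = -11/4. On the right, S_1'(1) = b, so b = -11/4.

-2.7500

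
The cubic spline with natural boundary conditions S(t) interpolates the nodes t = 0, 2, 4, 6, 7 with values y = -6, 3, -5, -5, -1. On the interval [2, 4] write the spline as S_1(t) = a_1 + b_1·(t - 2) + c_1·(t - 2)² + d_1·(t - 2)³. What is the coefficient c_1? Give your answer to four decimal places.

-3.7134

Write m_i for S''(x_i). With h_i = 2, 2, 2, 1 and divided differences Δ_i = 9/2, -4, 0, 4, the continuity of S' gives the tridiagonal system
  2·m_0 + 8·m_1 + 2·m_2 = 6(Δ_1 - Δ_0) = -51
  2·m_1 + 8·m_2 + 2·m_3 = 6(Δ_2 - Δ_1) = 24
  2·m_2 + 6·m_3 + 1·m_4 = 6(Δ_3 - Δ_2) = 24
Natural end conditions: m_0 = m_4 = 0.
Solving: m_0 = 0, m_1 = -609/82, m_2 = 345/82, m_3 = 213/82, m_4 = 0.
On [2, 4], with S_1(t) = a_1 + b_1·(t - 2) + c_1·(t - 2)² + d_1·(t - 2)³: c_1 = m_1/2 = -609/164, d_1 = (m_2 - m_1)/(6h_1) = 159/164, b_1 = Δ_1 - h_1(2m_1 + m_2)/6 = -37/82.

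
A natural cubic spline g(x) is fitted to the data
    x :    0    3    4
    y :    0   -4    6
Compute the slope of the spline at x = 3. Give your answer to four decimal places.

7.1667

Let M_i = g''(x_i). Step sizes h_i = 3, 1; slopes of the chords Δ_i = (y_(i+1) - y_i)/h_i = -4/3, 10.
  3·M_0 + 8·M_1 + 1·M_2 = 6(Δ_1 - Δ_0) = 68
Natural end conditions: M_0 = M_2 = 0.
Solving: M_0 = 0, M_1 = 17/2, M_2 = 0.
On [3, 4], g'(x) = b_1 + 2c_1·(x - 3) + 3d_1·(x - 3)² with b_1 = Δ_1 - h_1(2M_1 + M_2)/6 = 43/6, c_1 = M_1/2 = 17/4, d_1 = (M_2 - M_1)/(6h_1) = -17/12. So g'(3) = 43/6.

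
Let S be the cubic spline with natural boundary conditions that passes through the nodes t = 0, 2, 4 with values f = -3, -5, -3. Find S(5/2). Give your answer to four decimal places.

-4.8281

Let M_i = S''(x_i). Step sizes h_i = 2, 2; slopes of the chords Δ_i = (y_(i+1) - y_i)/h_i = -1, 1.
  2·M_0 + 8·M_1 + 2·M_2 = 6(Δ_1 - Δ_0) = 12
Natural end conditions: M_0 = M_2 = 0.
Hence M_0 = 0, M_1 = 3/2, M_2 = 0.
On [2, 4], S(t) = -5 + 0·(t - 2) + 3/4·(t - 2)² - 1/8·(t - 2)³.
With (t - 2) = 1/2: S(5/2) = -309/64.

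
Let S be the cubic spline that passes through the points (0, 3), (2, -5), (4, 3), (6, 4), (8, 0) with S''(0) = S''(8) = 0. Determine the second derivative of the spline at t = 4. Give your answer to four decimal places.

-4.1786

Let M_i = S''(x_i). Step sizes h_i = 2, 2, 2, 2; slopes of the chords Δ_i = (y_(i+1) - y_i)/h_i = -4, 4, 1/2, -2.
  2·M_0 + 8·M_1 + 2·M_2 = 6(Δ_1 - Δ_0) = 48
  2·M_1 + 8·M_2 + 2·M_3 = 6(Δ_2 - Δ_1) = -21
  2·M_2 + 8·M_3 + 2·M_4 = 6(Δ_3 - Δ_2) = -15
Natural end conditions: M_0 = M_4 = 0.
Forward elimination and back-substitution give M_0 = 0, M_1 = 789/112, M_2 = -117/28, M_3 = -93/112, M_4 = 0.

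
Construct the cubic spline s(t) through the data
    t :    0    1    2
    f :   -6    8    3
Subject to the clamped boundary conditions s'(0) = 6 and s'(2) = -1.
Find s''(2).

Write M_i for s''(x_i). With h_i = 1, 1 and divided differences Δ_i = 14, -5, the continuity of s' gives the tridiagonal system
  1·M_0 + 4·M_1 + 1·M_2 = 6(Δ_1 - Δ_0) = -114
Clamped end conditions give two more equations: 2h_0·M_0 + h_0·M_1 = 6(Δ_0 - s'(0)) = 48 and h_1·M_1 + 2h_1·M_2 = 6(s'(2) - Δ_1) = 24.
Forward elimination and back-substitution give M_0 = 49, M_1 = -50, M_2 = 37.

37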